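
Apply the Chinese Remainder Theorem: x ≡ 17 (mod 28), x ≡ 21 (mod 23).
297

Using Chinese Remainder Theorem:
M = 28 × 23 = 644
M1 = 23, M2 = 28
y1 = 23^(-1) mod 28 = 11
y2 = 28^(-1) mod 23 = 14
x = (17×23×11 + 21×28×14) mod 644 = 297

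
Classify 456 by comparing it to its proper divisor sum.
abundant

Proper divisors of 456: sum = 1 + 2 + 3 + 4 + 6 + 8 + 12 + 19 + 24 + 38 + 57 + 76 + 114 + 152 + 228 = 744
Since 744 > 456, 456 is abundant.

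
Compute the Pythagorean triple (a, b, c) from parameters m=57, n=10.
(3149, 1140, 3349)

Euclid's formula: a = m² - n², b = 2mn, c = m² + n²
m = 57, n = 10
a = 57² - 10² = 3249 - 100 = 3149
b = 2 × 57 × 10 = 1140
c = 57² + 10² = 3249 + 100 = 3349
Verification: 3149² + 1140² = 9916201 + 1299600 = 11215801 = 3349² ✓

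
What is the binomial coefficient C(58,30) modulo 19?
0

Using Lucas' theorem:
Write n=58 and k=30 in base 19:
n in base 19: [3, 1]
k in base 19: [1, 11]
C(58,30) mod 19 = ∏ C(n_i, k_i) mod 19
Digit binomials (mod 19): C(3,1) = 3; C(1,11) = 0 (k_i > n_i)
Product: 3 × 0 = 0 ≡ 0 (mod 19)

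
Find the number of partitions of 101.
214481126

p(n) counts ways to write n as a sum of positive integers (order ignored).
Euler's pentagonal recurrence: p(k) = p(k-1) + p(k-2) - p(k-5) - p(k-7) + p(k-12) + p(k-15) - ... (offsets j(3j∓1)/2, signs ++--, p(0)=1, p(<0)=0).
DP table for k = 0..100: p(0)=1, p(1)=1, p(2)=2, p(3)=3, p(4)=5, p(5)=7, p(6)=11, p(7)=15, p(8)=22, p(9)=30, p(10)=42, p(11)=56, p(12)=77, p(13)=101, p(14)=135, p(15)=176, p(16)=231, p(17)=297, p(18)=385, p(19)=490, p(20)=627, p(21)=792, p(22)=1002, p(23)=1255, p(24)=1575, p(25)=1958, p(26)=2436, p(27)=3010, p(28)=3718, p(29)=4565, p(30)=5604, p(31)=6842, p(32)=8349, p(33)=10143, p(34)=12310, p(35)=14883, p(36)=17977, p(37)=21637, p(38)=26015, p(39)=31185, p(40)=37338, p(41)=44583, p(42)=53174, p(43)=63261, p(44)=75175, p(45)=89134, p(46)=105558, p(47)=124754, p(48)=147273, p(49)=173525, p(50)=204226, p(51)=239943, p(52)=281589, p(53)=329931, p(54)=386155, p(55)=451276, p(56)=526823, p(57)=614154, p(58)=715220, p(59)=831820, p(60)=966467, p(61)=1121505, p(62)=1300156, p(63)=1505499, p(64)=1741630, p(65)=2012558, p(66)=2323520, p(67)=2679689, p(68)=3087735, p(69)=3554345, p(70)=4087968, p(71)=4697205, p(72)=5392783, p(73)=6185689, p(74)=7089500, p(75)=8118264, p(76)=9289091, p(77)=10619863, p(78)=12132164, p(79)=13848650, p(80)=15796476, p(81)=18004327, p(82)=20506255, p(83)=23338469, p(84)=26543660, p(85)=30167357, p(86)=34262962, p(87)=38887673, p(88)=44108109, p(89)=49995925, p(90)=56634173, p(91)=64112359, p(92)=72533807, p(93)=82010177, p(94)=92669720, p(95)=104651419, p(96)=118114304, p(97)=133230930, p(98)=150198136, p(99)=169229875, p(100)=190569292.
Final step: p(101) = p(100) + p(99) - p(96) - p(94) + p(89) + p(86) - p(79) - p(75) + p(66) + p(61) - p(50) - p(44) + p(31) + p(24) - p(9) - p(1)
= 190569292 + 169229875 - 118114304 - 92669720 + 49995925 + 34262962 - 13848650 - 8118264 + 2323520 + 1121505 - 204226 - 75175 + 6842 + 1575 - 30 - 1
= 214481126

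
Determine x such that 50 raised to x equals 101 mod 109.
45

Baby-step giant-step with step n = ⌈√109⌉ = 11.
Baby steps 50^j mod 109 (j:value) for j=0..10: 0:1, 1:50, 2:102, 3:86, 4:49, 5:52, 6:93, 7:72, 8:3, 9:41, 10:88.
Giant-step multiplier: 50^(-11) ≡ 50^(108-11) = 50^97 ≡ 30 (mod 109).
Giant steps γ_i = 101·30^i mod 109: γ_0=101, γ_1=87, γ_2=103, γ_3=38, γ_4=50 (in table at j=1).
x = i·n + j = 4·11 + 1 = 45.
Check: 50^45 ≡ 101 (mod 109).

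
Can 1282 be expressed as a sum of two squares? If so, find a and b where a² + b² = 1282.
21² + 29² (a=21, b=29)

Factorization: 1282 = 2 × 641
By Fermat: n is sum of two squares iff every prime p ≡ 3 (mod 4) appears to even power.
All primes ≡ 3 (mod 4) appear to even power.
Search a = 0, 1, 2, … for 1282 - a² a perfect square: first hit at a = 21: 1282 - 441 = 841 = 29².
1282 = 21² + 29² = 441 + 841 ✓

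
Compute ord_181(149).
36

181 is prime, so ord(149) divides φ(181) = 180.
Divisors of 180: 1, 2, 3, 4, 5, 6, 9, 10, 12, 15, 18, 20, 30, 36, 45, 60, 90, 180.
Repeated squaring: 149^1 ≡ 149, 149^2 ≡ 119, 149^4 ≡ 43, 149^8 ≡ 39, 149^16 ≡ 73, 149^32 ≡ 80, 149^64 ≡ 65, 149^128 ≡ 62 (mod 181).
Test 149^d mod 181 for each divisor d in increasing order:
149^1 ≡ 149
149^2 ≡ 119
149^3 = 149^2·149^1 ≡ 174
149^4 ≡ 43
149^5 = 149^4·149^1 ≡ 72
149^6 = 149^4·149^2 ≡ 49
149^9 = 149^8·149^1 ≡ 19
149^10 = 149^8·149^2 ≡ 116
149^12 = 149^8·149^4 ≡ 48
149^15 = 149^8·149^4·149^2·149^1 ≡ 26
149^18 = 149^16·149^2 ≡ 180
149^20 = 149^16·149^4 ≡ 62
149^30 = 149^16·149^8·149^4·149^2 ≡ 133
149^36 = 149^32·149^4 ≡ 1  ← first divisor giving 1
The order is 36.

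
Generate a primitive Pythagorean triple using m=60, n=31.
(2639, 3720, 4561)

Euclid's formula: a = m² - n², b = 2mn, c = m² + n²
m = 60, n = 31
a = 60² - 31² = 3600 - 961 = 2639
b = 2 × 60 × 31 = 3720
c = 60² + 31² = 3600 + 961 = 4561
Verification: 2639² + 3720² = 6964321 + 13838400 = 20802721 = 4561² ✓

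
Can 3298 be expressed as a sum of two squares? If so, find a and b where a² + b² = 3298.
7² + 57² (a=7, b=57)

Factorization: 3298 = 2 × 17 × 97
By Fermat: n is sum of two squares iff every prime p ≡ 3 (mod 4) appears to even power.
All primes ≡ 3 (mod 4) appear to even power.
Search a = 0, 1, 2, … for 3298 - a² a perfect square: first hit at a = 7: 3298 - 49 = 3249 = 57².
3298 = 7² + 57² = 49 + 3249 ✓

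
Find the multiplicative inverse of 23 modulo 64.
39

gcd(23, 64) = 1, so the inverse exists.
Extended Euclidean algorithm on (64, 23):
64 = 2 × 23 + 18  ⟹  18 = (1)·64 + (-2)·23
23 = 1 × 18 + 5  ⟹  5 = (-1)·64 + (3)·23
18 = 3 × 5 + 3  ⟹  3 = (4)·64 + (-11)·23
5 = 1 × 3 + 2  ⟹  2 = (-5)·64 + (14)·23
3 = 1 × 2 + 1  ⟹  1 = (9)·64 + (-25)·23
So (-25)·23 ≡ 1 (mod 64), i.e. 23^(-1) ≡ -25 ≡ 39 (mod 64).
Check: 23 × 39 = 897 ≡ 1 (mod 64)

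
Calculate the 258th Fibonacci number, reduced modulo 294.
22

Matrix identity: Q^n = [[F_(n+1), F_n], [F_n, F_(n-1)]] with Q = [[1,1],[1,0]].
n = 258 = 100000010₂. Square-and-multiply, entries mod 294:
Q^1 = [[1,1],[1,0]]
Q^2 = (Q^1)² = [[2,1],[1,1]]
Q^4 = (Q^2)² = [[5,3],[3,2]]
Q^8 = (Q^4)² = [[34,21],[21,13]]
Q^16 = (Q^8)² = [[127,105],[105,22]]
Q^32 = (Q^16)² = [[106,63],[63,43]]
Q^64 = (Q^32)² = [[211,273],[273,232]]
Q^129 = (Q^64)²·Q = [[85,274],[274,105]]
Q^258 = (Q^129)² = [[275,22],[22,253]]
F_258 mod 294 = Q^258[0][1] = 22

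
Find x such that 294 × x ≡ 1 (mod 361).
264

gcd(294, 361) = 1, so the inverse exists.
Extended Euclidean algorithm on (361, 294):
361 = 1 × 294 + 67  ⟹  67 = (1)·361 + (-1)·294
294 = 4 × 67 + 26  ⟹  26 = (-4)·361 + (5)·294
67 = 2 × 26 + 15  ⟹  15 = (9)·361 + (-11)·294
26 = 1 × 15 + 11  ⟹  11 = (-13)·361 + (16)·294
15 = 1 × 11 + 4  ⟹  4 = (22)·361 + (-27)·294
11 = 2 × 4 + 3  ⟹  3 = (-57)·361 + (70)·294
4 = 1 × 3 + 1  ⟹  1 = (79)·361 + (-97)·294
So (-97)·294 ≡ 1 (mod 361), i.e. 294^(-1) ≡ -97 ≡ 264 (mod 361).
Check: 294 × 264 = 77616 ≡ 1 (mod 361)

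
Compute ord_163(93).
81

163 is prime, so ord(93) divides φ(163) = 162.
Divisors of 162: 1, 2, 3, 6, 9, 18, 27, 54, 81, 162.
Repeated squaring: 93^1 ≡ 93, 93^2 ≡ 10, 93^4 ≡ 100, 93^8 ≡ 57, 93^16 ≡ 152, 93^32 ≡ 121, 93^64 ≡ 134, 93^128 ≡ 26 (mod 163).
Test 93^d mod 163 for each divisor d in increasing order:
93^1 ≡ 93
93^2 ≡ 10
93^3 = 93^2·93^1 ≡ 115
93^6 = 93^4·93^2 ≡ 22
93^9 = 93^8·93^1 ≡ 85
93^18 = 93^16·93^2 ≡ 53
93^27 = 93^16·93^8·93^2·93^1 ≡ 104
93^54 = 93^32·93^16·93^4·93^2 ≡ 58
93^81 = 93^64·93^16·93^1 ≡ 1  ← first divisor giving 1
The order is 81.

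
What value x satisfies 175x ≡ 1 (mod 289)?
109

gcd(175, 289) = 1, so the inverse exists.
Extended Euclidean algorithm on (289, 175):
289 = 1 × 175 + 114  ⟹  114 = (1)·289 + (-1)·175
175 = 1 × 114 + 61  ⟹  61 = (-1)·289 + (2)·175
114 = 1 × 61 + 53  ⟹  53 = (2)·289 + (-3)·175
61 = 1 × 53 + 8  ⟹  8 = (-3)·289 + (5)·175
53 = 6 × 8 + 5  ⟹  5 = (20)·289 + (-33)·175
8 = 1 × 5 + 3  ⟹  3 = (-23)·289 + (38)·175
5 = 1 × 3 + 2  ⟹  2 = (43)·289 + (-71)·175
3 = 1 × 2 + 1  ⟹  1 = (-66)·289 + (109)·175
So (109)·175 ≡ 1 (mod 289), i.e. 175^(-1) ≡ 109 (mod 289).
Check: 175 × 109 = 19075 ≡ 1 (mod 289)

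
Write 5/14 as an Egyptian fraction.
1/3 + 1/42

Greedy algorithm:
5/14: ceiling(14/5) = 3, use 1/3
1/42: ceiling(42/1) = 42, use 1/42
Result: 5/14 = 1/3 + 1/42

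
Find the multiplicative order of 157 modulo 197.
98

197 is prime, so ord(157) divides φ(197) = 196.
Divisors of 196: 1, 2, 4, 7, 14, 28, 49, 98, 196.
Repeated squaring: 157^1 ≡ 157, 157^2 ≡ 24, 157^4 ≡ 182, 157^8 ≡ 28, 157^16 ≡ 193, 157^32 ≡ 16, 157^64 ≡ 59, 157^128 ≡ 132 (mod 197).
Test 157^d mod 197 for each divisor d in increasing order:
157^1 ≡ 157
157^2 ≡ 24
157^4 ≡ 182
157^7 = 157^4·157^2·157^1 ≡ 19
157^14 = 157^8·157^4·157^2 ≡ 164
157^28 = 157^16·157^8·157^4 ≡ 104
157^49 = 157^32·157^16·157^1 ≡ 196
157^98 = 157^64·157^32·157^2 ≡ 1  ← first divisor giving 1
The order is 98.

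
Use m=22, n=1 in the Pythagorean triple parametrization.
(483, 44, 485)

Euclid's formula: a = m² - n², b = 2mn, c = m² + n²
m = 22, n = 1
a = 22² - 1² = 484 - 1 = 483
b = 2 × 22 × 1 = 44
c = 22² + 1² = 484 + 1 = 485
Verification: 483² + 44² = 233289 + 1936 = 235225 = 485² ✓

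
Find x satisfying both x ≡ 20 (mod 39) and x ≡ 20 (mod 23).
20

Using Chinese Remainder Theorem:
M = 39 × 23 = 897
M1 = 23, M2 = 39
y1 = 23^(-1) mod 39 = 17
y2 = 39^(-1) mod 23 = 13
x = (20×23×17 + 20×39×13) mod 897 = 20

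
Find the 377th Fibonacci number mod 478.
195

Matrix identity: Q^n = [[F_(n+1), F_n], [F_n, F_(n-1)]] with Q = [[1,1],[1,0]].
n = 377 = 101111001₂. Square-and-multiply, entries mod 478:
Q^1 = [[1,1],[1,0]]
Q^2 = (Q^1)² = [[2,1],[1,1]]
Q^5 = (Q^2)²·Q = [[8,5],[5,3]]
Q^11 = (Q^5)²·Q = [[144,89],[89,55]]
Q^23 = (Q^11)²·Q = [[2,455],[455,25]]
Q^47 = (Q^23)²·Q = [[390,55],[55,335]]
Q^94 = (Q^47)² = [[253,201],[201,52]]
Q^188 = (Q^94)² = [[206,121],[121,85]]
Q^377 = (Q^188)²·Q = [[34,195],[195,317]]
F_377 mod 478 = Q^377[0][1] = 195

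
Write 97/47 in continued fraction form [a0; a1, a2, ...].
[2; 15, 1, 2]

Euclidean algorithm steps:
97 = 2 × 47 + 3
47 = 15 × 3 + 2
3 = 1 × 2 + 1
2 = 2 × 1 + 0
Continued fraction: [2; 15, 1, 2]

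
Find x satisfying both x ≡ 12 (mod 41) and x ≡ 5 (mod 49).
299

Using Chinese Remainder Theorem:
M = 41 × 49 = 2009
M1 = 49, M2 = 41
y1 = 49^(-1) mod 41 = 36
y2 = 41^(-1) mod 49 = 6
x = (12×49×36 + 5×41×6) mod 2009 = 299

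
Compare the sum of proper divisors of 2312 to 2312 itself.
deficient

Proper divisors of 2312: sum = 1 + 2 + 4 + 8 + 17 + 34 + 68 + 136 + 289 + 578 + 1156 = 2293
Since 2293 < 2312, 2312 is deficient.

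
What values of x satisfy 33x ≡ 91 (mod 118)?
x ≡ 85 (mod 118)

gcd(33, 118) = 1, which divides 91, so solutions exist.
Find 33^(-1) mod 118 by the extended Euclidean algorithm:
118 = 3 × 33 + 19  ⟹  19 = (1)·118 + (-3)·33
33 = 1 × 19 + 14  ⟹  14 = (-1)·118 + (4)·33
19 = 1 × 14 + 5  ⟹  5 = (2)·118 + (-7)·33
14 = 2 × 5 + 4  ⟹  4 = (-5)·118 + (18)·33
5 = 1 × 4 + 1  ⟹  1 = (7)·118 + (-25)·33
So (-25)·33 ≡ 1 (mod 118), i.e. 33^(-1) ≡ -25 ≡ 93 (mod 118).
x ≡ 93 × 91 = 8463 ≡ 85 (mod 118).
Check: 33 × 85 = 2805 ≡ 91 (mod 118).
Unique solution: x ≡ 85 (mod 118)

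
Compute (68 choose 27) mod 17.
0

Using Lucas' theorem:
Write n=68 and k=27 in base 17:
n in base 17: [4, 0]
k in base 17: [1, 10]
C(68,27) mod 17 = ∏ C(n_i, k_i) mod 17
Digit binomials (mod 17): C(4,1) = 4; C(0,10) = 0 (k_i > n_i)
Product: 4 × 0 = 0 ≡ 0 (mod 17)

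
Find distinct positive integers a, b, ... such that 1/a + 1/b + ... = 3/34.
1/12 + 1/204

Greedy algorithm:
3/34: ceiling(34/3) = 12, use 1/12
1/204: ceiling(204/1) = 204, use 1/204
Result: 3/34 = 1/12 + 1/204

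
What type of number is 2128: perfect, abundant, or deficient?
abundant

Proper divisors of 2128: sum = 1 + 2 + 4 + 7 + 8 + 14 + 16 + 19 + ... + 266 + 304 + 532 + 1064 (19 divisors) = 2832
Since 2832 > 2128, 2128 is abundant.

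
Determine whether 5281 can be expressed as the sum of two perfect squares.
41² + 60² (a=41, b=60)

Factorization: 5281 = 5281
By Fermat: n is sum of two squares iff every prime p ≡ 3 (mod 4) appears to even power.
All primes ≡ 3 (mod 4) appear to even power.
Search a = 0, 1, 2, … for 5281 - a² a perfect square: first hit at a = 41: 5281 - 1681 = 3600 = 60².
5281 = 41² + 60² = 1681 + 3600 ✓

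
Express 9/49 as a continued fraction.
[0; 5, 2, 4]

Euclidean algorithm steps:
9 = 0 × 49 + 9
49 = 5 × 9 + 4
9 = 2 × 4 + 1
4 = 4 × 1 + 0
Continued fraction: [0; 5, 2, 4]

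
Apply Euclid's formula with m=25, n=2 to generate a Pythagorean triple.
(621, 100, 629)

Euclid's formula: a = m² - n², b = 2mn, c = m² + n²
m = 25, n = 2
a = 25² - 2² = 625 - 4 = 621
b = 2 × 25 × 2 = 100
c = 25² + 2² = 625 + 4 = 629
Verification: 621² + 100² = 385641 + 10000 = 395641 = 629² ✓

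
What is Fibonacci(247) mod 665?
328

Matrix identity: Q^n = [[F_(n+1), F_n], [F_n, F_(n-1)]] with Q = [[1,1],[1,0]].
n = 247 = 11110111₂. Square-and-multiply, entries mod 665:
Q^1 = [[1,1],[1,0]]
Q^3 = (Q^1)²·Q = [[3,2],[2,1]]
Q^7 = (Q^3)²·Q = [[21,13],[13,8]]
Q^15 = (Q^7)²·Q = [[322,610],[610,377]]
Q^30 = (Q^15)² = [[309,125],[125,184]]
Q^61 = (Q^30)²·Q = [[496,51],[51,445]]
Q^123 = (Q^61)²·Q = [[18,572],[572,111]]
Q^247 = (Q^123)²·Q = [[301,328],[328,638]]
F_247 mod 665 = Q^247[0][1] = 328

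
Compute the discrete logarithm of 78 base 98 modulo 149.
41

Baby-step giant-step with step n = ⌈√149⌉ = 13.
Baby steps 98^j mod 149 (j:value) for j=0..12: 0:1, 1:98, 2:68, 3:108, 4:5, 5:43, 6:42, 7:93, 8:25, 9:66, 10:61, 11:18, 12:125.
Giant-step multiplier: 98^(-13) ≡ 98^(148-13) = 98^135 ≡ 14 (mod 149).
Giant steps γ_i = 78·14^i mod 149: γ_0=78, γ_1=49, γ_2=90, γ_3=68 (in table at j=2).
x = i·n + j = 3·13 + 2 = 41.
Check: 98^41 ≡ 78 (mod 149).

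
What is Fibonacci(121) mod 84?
13

Matrix identity: Q^n = [[F_(n+1), F_n], [F_n, F_(n-1)]] with Q = [[1,1],[1,0]].
n = 121 = 1111001₂. Square-and-multiply, entries mod 84:
Q^1 = [[1,1],[1,0]]
Q^3 = (Q^1)²·Q = [[3,2],[2,1]]
Q^7 = (Q^3)²·Q = [[21,13],[13,8]]
Q^15 = (Q^7)²·Q = [[63,22],[22,41]]
Q^30 = (Q^15)² = [[1,20],[20,65]]
Q^60 = (Q^30)² = [[65,60],[60,5]]
Q^121 = (Q^60)²·Q = [[13,13],[13,0]]
F_121 mod 84 = Q^121[0][1] = 13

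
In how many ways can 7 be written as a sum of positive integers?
15

p(n) counts ways to write n as a sum of positive integers (order ignored).
Examples: 7; 6 + 1; 5 + 2; 5 + 1 + 1; 4 + 3; ... (15 total)
p(7) = 15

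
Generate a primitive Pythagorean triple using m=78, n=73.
(755, 11388, 11413)

Euclid's formula: a = m² - n², b = 2mn, c = m² + n²
m = 78, n = 73
a = 78² - 73² = 6084 - 5329 = 755
b = 2 × 78 × 73 = 11388
c = 78² + 73² = 6084 + 5329 = 11413
Verification: 755² + 11388² = 570025 + 129686544 = 130256569 = 11413² ✓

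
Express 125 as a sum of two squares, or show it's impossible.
2² + 11² (a=2, b=11)

Factorization: 125 = 5^3
By Fermat: n is sum of two squares iff every prime p ≡ 3 (mod 4) appears to even power.
All primes ≡ 3 (mod 4) appear to even power.
Search a = 0, 1, 2, … for 125 - a² a perfect square: first hit at a = 2: 125 - 4 = 121 = 11².
125 = 2² + 11² = 4 + 121 ✓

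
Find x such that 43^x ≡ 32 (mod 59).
23

Baby-step giant-step with step n = ⌈√59⌉ = 8.
Baby steps 43^j mod 59 (j:value) for j=0..7: 0:1, 1:43, 2:20, 3:34, 4:46, 5:31, 6:35, 7:30.
Giant-step multiplier: 43^(-8) ≡ 43^(58-8) = 43^50 ≡ 22 (mod 59).
Giant steps γ_i = 32·22^i mod 59: γ_0=32, γ_1=55, γ_2=30 (in table at j=7).
x = i·n + j = 2·8 + 7 = 23.
Check: 43^23 ≡ 32 (mod 59).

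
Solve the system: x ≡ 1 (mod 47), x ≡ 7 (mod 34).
1129

Using Chinese Remainder Theorem:
M = 47 × 34 = 1598
M1 = 34, M2 = 47
y1 = 34^(-1) mod 47 = 18
y2 = 47^(-1) mod 34 = 21
x = (1×34×18 + 7×47×21) mod 1598 = 1129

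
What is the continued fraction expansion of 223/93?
[2; 2, 1, 1, 18]

Euclidean algorithm steps:
223 = 2 × 93 + 37
93 = 2 × 37 + 19
37 = 1 × 19 + 18
19 = 1 × 18 + 1
18 = 18 × 1 + 0
Continued fraction: [2; 2, 1, 1, 18]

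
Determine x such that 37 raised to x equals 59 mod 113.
93

Baby-step giant-step with step n = ⌈√113⌉ = 11.
Baby steps 37^j mod 113 (j:value) for j=0..10: 0:1, 1:37, 2:13, 3:29, 4:56, 5:38, 6:50, 7:42, 8:85, 9:94, 10:88.
Giant-step multiplier: 37^(-11) ≡ 37^(112-11) = 37^101 ≡ 43 (mod 113).
Giant steps γ_i = 59·43^i mod 113: γ_0=59, γ_1=51, γ_2=46, γ_3=57, γ_4=78, γ_5=77, γ_6=34, γ_7=106, γ_8=38 (in table at j=5).
x = i·n + j = 8·11 + 5 = 93.
Check: 37^93 ≡ 59 (mod 113).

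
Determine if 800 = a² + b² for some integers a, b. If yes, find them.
4² + 28² (a=4, b=28)

Factorization: 800 = 2^5 × 5^2
By Fermat: n is sum of two squares iff every prime p ≡ 3 (mod 4) appears to even power.
All primes ≡ 3 (mod 4) appear to even power.
Search a = 0, 1, 2, … for 800 - a² a perfect square: first hit at a = 4: 800 - 16 = 784 = 28².
800 = 4² + 28² = 16 + 784 ✓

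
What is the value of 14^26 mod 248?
40

Repeated squaring. Binary of 26 = 11010.
14^1 ≡ 14 (mod 248); 14^2 ≡ 196 (mod 248); 14^4 ≡ 224 (mod 248); 14^8 ≡ 80 (mod 248); 14^16 ≡ 200 (mod 248)
14^26 = 14^2 × 14^8 × 14^16 ≡ 40 (mod 248)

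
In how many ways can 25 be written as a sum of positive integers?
1958

p(n) counts ways to write n as a sum of positive integers (order ignored).
Euler's pentagonal recurrence: p(k) = p(k-1) + p(k-2) - p(k-5) - p(k-7) + p(k-12) + p(k-15) - ... (offsets j(3j∓1)/2, signs ++--, p(0)=1, p(<0)=0).
DP table for k = 0..24: p(0)=1, p(1)=1, p(2)=2, p(3)=3, p(4)=5, p(5)=7, p(6)=11, p(7)=15, p(8)=22, p(9)=30, p(10)=42, p(11)=56, p(12)=77, p(13)=101, p(14)=135, p(15)=176, p(16)=231, p(17)=297, p(18)=385, p(19)=490, p(20)=627, p(21)=792, p(22)=1002, p(23)=1255, p(24)=1575.
Final step: p(25) = p(24) + p(23) - p(20) - p(18) + p(13) + p(10) - p(3)
= 1575 + 1255 - 627 - 385 + 101 + 42 - 3
= 1958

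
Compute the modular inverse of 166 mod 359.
93

gcd(166, 359) = 1, so the inverse exists.
Extended Euclidean algorithm on (359, 166):
359 = 2 × 166 + 27  ⟹  27 = (1)·359 + (-2)·166
166 = 6 × 27 + 4  ⟹  4 = (-6)·359 + (13)·166
27 = 6 × 4 + 3  ⟹  3 = (37)·359 + (-80)·166
4 = 1 × 3 + 1  ⟹  1 = (-43)·359 + (93)·166
So (93)·166 ≡ 1 (mod 359), i.e. 166^(-1) ≡ 93 (mod 359).
Check: 166 × 93 = 15438 ≡ 1 (mod 359)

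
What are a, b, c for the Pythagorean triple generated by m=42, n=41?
(83, 3444, 3445)

Euclid's formula: a = m² - n², b = 2mn, c = m² + n²
m = 42, n = 41
a = 42² - 41² = 1764 - 1681 = 83
b = 2 × 42 × 41 = 3444
c = 42² + 41² = 1764 + 1681 = 3445
Verification: 83² + 3444² = 6889 + 11861136 = 11868025 = 3445² ✓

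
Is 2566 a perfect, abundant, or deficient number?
deficient

Proper divisors of 2566: sum = 1 + 2 + 1283 = 1286
Since 1286 < 2566, 2566 is deficient.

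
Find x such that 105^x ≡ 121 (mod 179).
18

Baby-step giant-step with step n = ⌈√179⌉ = 14.
Baby steps 105^j mod 179 (j:value) for j=0..13: 0:1, 1:105, 2:106, 3:32, 4:138, 5:170, 6:129, 7:120, 8:70, 9:11, 10:81, 11:92, 12:173, 13:86.
Giant-step multiplier: 105^(-14) ≡ 105^(178-14) = 105^164 ≡ 47 (mod 179).
Giant steps γ_i = 121·47^i mod 179: γ_0=121, γ_1=138 (in table at j=4).
x = i·n + j = 1·14 + 4 = 18.
Check: 105^18 ≡ 121 (mod 179).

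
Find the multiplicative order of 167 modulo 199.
198

199 is prime, so ord(167) divides φ(199) = 198.
Divisors of 198: 1, 2, 3, 6, 9, 11, 18, 22, 33, 66, 99, 198.
Repeated squaring: 167^1 ≡ 167, 167^2 ≡ 29, 167^4 ≡ 45, 167^8 ≡ 35, 167^16 ≡ 31, 167^32 ≡ 165, 167^64 ≡ 161, 167^128 ≡ 51 (mod 199).
Test 167^d mod 199 for each divisor d in increasing order:
167^1 ≡ 167
167^2 ≡ 29
167^3 = 167^2·167^1 ≡ 67
167^6 = 167^4·167^2 ≡ 111
167^9 = 167^8·167^1 ≡ 74
167^11 = 167^8·167^2·167^1 ≡ 156
167^18 = 167^16·167^2 ≡ 103
167^22 = 167^16·167^4·167^2 ≡ 58
167^33 = 167^32·167^1 ≡ 93
167^66 = 167^64·167^2 ≡ 92
167^99 = 167^64·167^32·167^2·167^1 ≡ 198
167^198 = 167^128·167^64·167^4·167^2 ≡ 1  ← first divisor giving 1
The order is 198.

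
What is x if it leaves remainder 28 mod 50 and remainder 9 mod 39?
828

Using Chinese Remainder Theorem:
M = 50 × 39 = 1950
M1 = 39, M2 = 50
y1 = 39^(-1) mod 50 = 9
y2 = 50^(-1) mod 39 = 32
x = (28×39×9 + 9×50×32) mod 1950 = 828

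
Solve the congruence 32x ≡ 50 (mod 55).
x ≡ 5 (mod 55)

gcd(32, 55) = 1, which divides 50, so solutions exist.
Find 32^(-1) mod 55 by the extended Euclidean algorithm:
55 = 1 × 32 + 23  ⟹  23 = (1)·55 + (-1)·32
32 = 1 × 23 + 9  ⟹  9 = (-1)·55 + (2)·32
23 = 2 × 9 + 5  ⟹  5 = (3)·55 + (-5)·32
9 = 1 × 5 + 4  ⟹  4 = (-4)·55 + (7)·32
5 = 1 × 4 + 1  ⟹  1 = (7)·55 + (-12)·32
So (-12)·32 ≡ 1 (mod 55), i.e. 32^(-1) ≡ -12 ≡ 43 (mod 55).
x ≡ 43 × 50 = 2150 ≡ 5 (mod 55).
Check: 32 × 5 = 160 ≡ 50 (mod 55).
Unique solution: x ≡ 5 (mod 55)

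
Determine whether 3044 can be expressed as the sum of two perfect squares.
38² + 40² (a=38, b=40)

Factorization: 3044 = 2^2 × 761
By Fermat: n is sum of two squares iff every prime p ≡ 3 (mod 4) appears to even power.
All primes ≡ 3 (mod 4) appear to even power.
Search a = 0, 1, 2, … for 3044 - a² a perfect square: first hit at a = 38: 3044 - 1444 = 1600 = 40².
3044 = 38² + 40² = 1444 + 1600 ✓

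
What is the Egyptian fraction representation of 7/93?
1/14 + 1/261 + 1/113274

Greedy algorithm:
7/93: ceiling(93/7) = 14, use 1/14
5/1302: ceiling(1302/5) = 261, use 1/261
1/113274: ceiling(113274/1) = 113274, use 1/113274
Result: 7/93 = 1/14 + 1/261 + 1/113274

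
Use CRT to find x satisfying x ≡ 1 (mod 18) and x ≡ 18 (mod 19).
37

Using Chinese Remainder Theorem:
M = 18 × 19 = 342
M1 = 19, M2 = 18
y1 = 19^(-1) mod 18 = 1
y2 = 18^(-1) mod 19 = 18
x = (1×19×1 + 18×18×18) mod 342 = 37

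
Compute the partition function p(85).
30167357

p(n) counts ways to write n as a sum of positive integers (order ignored).
Euler's pentagonal recurrence: p(k) = p(k-1) + p(k-2) - p(k-5) - p(k-7) + p(k-12) + p(k-15) - ... (offsets j(3j∓1)/2, signs ++--, p(0)=1, p(<0)=0).
DP table for k = 0..84: p(0)=1, p(1)=1, p(2)=2, p(3)=3, p(4)=5, p(5)=7, p(6)=11, p(7)=15, p(8)=22, p(9)=30, p(10)=42, p(11)=56, p(12)=77, p(13)=101, p(14)=135, p(15)=176, p(16)=231, p(17)=297, p(18)=385, p(19)=490, p(20)=627, p(21)=792, p(22)=1002, p(23)=1255, p(24)=1575, p(25)=1958, p(26)=2436, p(27)=3010, p(28)=3718, p(29)=4565, p(30)=5604, p(31)=6842, p(32)=8349, p(33)=10143, p(34)=12310, p(35)=14883, p(36)=17977, p(37)=21637, p(38)=26015, p(39)=31185, p(40)=37338, p(41)=44583, p(42)=53174, p(43)=63261, p(44)=75175, p(45)=89134, p(46)=105558, p(47)=124754, p(48)=147273, p(49)=173525, p(50)=204226, p(51)=239943, p(52)=281589, p(53)=329931, p(54)=386155, p(55)=451276, p(56)=526823, p(57)=614154, p(58)=715220, p(59)=831820, p(60)=966467, p(61)=1121505, p(62)=1300156, p(63)=1505499, p(64)=1741630, p(65)=2012558, p(66)=2323520, p(67)=2679689, p(68)=3087735, p(69)=3554345, p(70)=4087968, p(71)=4697205, p(72)=5392783, p(73)=6185689, p(74)=7089500, p(75)=8118264, p(76)=9289091, p(77)=10619863, p(78)=12132164, p(79)=13848650, p(80)=15796476, p(81)=18004327, p(82)=20506255, p(83)=23338469, p(84)=26543660.
Final step: p(85) = p(84) + p(83) - p(80) - p(78) + p(73) + p(70) - p(63) - p(59) + p(50) + p(45) - p(34) - p(28) + p(15) + p(8)
= 26543660 + 23338469 - 15796476 - 12132164 + 6185689 + 4087968 - 1505499 - 831820 + 204226 + 89134 - 12310 - 3718 + 176 + 22
= 30167357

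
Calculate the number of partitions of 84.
26543660

p(n) counts ways to write n as a sum of positive integers (order ignored).
Euler's pentagonal recurrence: p(k) = p(k-1) + p(k-2) - p(k-5) - p(k-7) + p(k-12) + p(k-15) - ... (offsets j(3j∓1)/2, signs ++--, p(0)=1, p(<0)=0).
DP table for k = 0..83: p(0)=1, p(1)=1, p(2)=2, p(3)=3, p(4)=5, p(5)=7, p(6)=11, p(7)=15, p(8)=22, p(9)=30, p(10)=42, p(11)=56, p(12)=77, p(13)=101, p(14)=135, p(15)=176, p(16)=231, p(17)=297, p(18)=385, p(19)=490, p(20)=627, p(21)=792, p(22)=1002, p(23)=1255, p(24)=1575, p(25)=1958, p(26)=2436, p(27)=3010, p(28)=3718, p(29)=4565, p(30)=5604, p(31)=6842, p(32)=8349, p(33)=10143, p(34)=12310, p(35)=14883, p(36)=17977, p(37)=21637, p(38)=26015, p(39)=31185, p(40)=37338, p(41)=44583, p(42)=53174, p(43)=63261, p(44)=75175, p(45)=89134, p(46)=105558, p(47)=124754, p(48)=147273, p(49)=173525, p(50)=204226, p(51)=239943, p(52)=281589, p(53)=329931, p(54)=386155, p(55)=451276, p(56)=526823, p(57)=614154, p(58)=715220, p(59)=831820, p(60)=966467, p(61)=1121505, p(62)=1300156, p(63)=1505499, p(64)=1741630, p(65)=2012558, p(66)=2323520, p(67)=2679689, p(68)=3087735, p(69)=3554345, p(70)=4087968, p(71)=4697205, p(72)=5392783, p(73)=6185689, p(74)=7089500, p(75)=8118264, p(76)=9289091, p(77)=10619863, p(78)=12132164, p(79)=13848650, p(80)=15796476, p(81)=18004327, p(82)=20506255, p(83)=23338469.
Final step: p(84) = p(83) + p(82) - p(79) - p(77) + p(72) + p(69) - p(62) - p(58) + p(49) + p(44) - p(33) - p(27) + p(14) + p(7)
= 23338469 + 20506255 - 13848650 - 10619863 + 5392783 + 3554345 - 1300156 - 715220 + 173525 + 75175 - 10143 - 3010 + 135 + 15
= 26543660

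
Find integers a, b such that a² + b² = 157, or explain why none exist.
6² + 11² (a=6, b=11)

Factorization: 157 = 157
By Fermat: n is sum of two squares iff every prime p ≡ 3 (mod 4) appears to even power.
All primes ≡ 3 (mod 4) appear to even power.
Search a = 0, 1, 2, … for 157 - a² a perfect square: first hit at a = 6: 157 - 36 = 121 = 11².
157 = 6² + 11² = 36 + 121 ✓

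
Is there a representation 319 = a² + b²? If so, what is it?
Not possible

Factorization: 319 = 11 × 29
By Fermat: n is sum of two squares iff every prime p ≡ 3 (mod 4) appears to even power.
Prime(s) ≡ 3 (mod 4) with odd exponent: [(11, 1)]
Therefore 319 cannot be expressed as a² + b².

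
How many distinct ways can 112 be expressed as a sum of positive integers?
761002156

p(n) counts ways to write n as a sum of positive integers (order ignored).
Euler's pentagonal recurrence: p(k) = p(k-1) + p(k-2) - p(k-5) - p(k-7) + p(k-12) + p(k-15) - ... (offsets j(3j∓1)/2, signs ++--, p(0)=1, p(<0)=0).
DP table for k = 0..111: p(0)=1, p(1)=1, p(2)=2, p(3)=3, p(4)=5, p(5)=7, p(6)=11, p(7)=15, p(8)=22, p(9)=30, p(10)=42, p(11)=56, p(12)=77, p(13)=101, p(14)=135, p(15)=176, p(16)=231, p(17)=297, p(18)=385, p(19)=490, p(20)=627, p(21)=792, p(22)=1002, p(23)=1255, p(24)=1575, p(25)=1958, p(26)=2436, p(27)=3010, p(28)=3718, p(29)=4565, p(30)=5604, p(31)=6842, p(32)=8349, p(33)=10143, p(34)=12310, p(35)=14883, p(36)=17977, p(37)=21637, p(38)=26015, p(39)=31185, p(40)=37338, p(41)=44583, p(42)=53174, p(43)=63261, p(44)=75175, p(45)=89134, p(46)=105558, p(47)=124754, p(48)=147273, p(49)=173525, p(50)=204226, p(51)=239943, p(52)=281589, p(53)=329931, p(54)=386155, p(55)=451276, p(56)=526823, p(57)=614154, p(58)=715220, p(59)=831820, p(60)=966467, p(61)=1121505, p(62)=1300156, p(63)=1505499, p(64)=1741630, p(65)=2012558, p(66)=2323520, p(67)=2679689, p(68)=3087735, p(69)=3554345, p(70)=4087968, p(71)=4697205, p(72)=5392783, p(73)=6185689, p(74)=7089500, p(75)=8118264, p(76)=9289091, p(77)=10619863, p(78)=12132164, p(79)=13848650, p(80)=15796476, p(81)=18004327, p(82)=20506255, p(83)=23338469, p(84)=26543660, p(85)=30167357, p(86)=34262962, p(87)=38887673, p(88)=44108109, p(89)=49995925, p(90)=56634173, p(91)=64112359, p(92)=72533807, p(93)=82010177, p(94)=92669720, p(95)=104651419, p(96)=118114304, p(97)=133230930, p(98)=150198136, p(99)=169229875, p(100)=190569292, p(101)=214481126, p(102)=241265379, p(103)=271248950, p(104)=304801365, p(105)=342325709, p(106)=384276336, p(107)=431149389, p(108)=483502844, p(109)=541946240, p(110)=607163746, p(111)=679903203.
Final step: p(112) = p(111) + p(110) - p(107) - p(105) + p(100) + p(97) - p(90) - p(86) + p(77) + p(72) - p(61) - p(55) + p(42) + p(35) - p(20) - p(12)
= 679903203 + 607163746 - 431149389 - 342325709 + 190569292 + 133230930 - 56634173 - 34262962 + 10619863 + 5392783 - 1121505 - 451276 + 53174 + 14883 - 627 - 77
= 761002156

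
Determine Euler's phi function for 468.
144

468 = 2^2 × 3^2 × 13
φ(n) = n × ∏(1 - 1/p) for each prime p dividing n
φ(468) = 468 × (1 - 1/2) × (1 - 1/3) × (1 - 1/13) = 144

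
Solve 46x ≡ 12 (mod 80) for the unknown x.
x ≡ 2 (mod 40)

gcd(46, 80) = 2, which divides 12, so solutions exist.
Divide through by 2: 23x ≡ 6 (mod 40).
Find 23^(-1) mod 40 by the extended Euclidean algorithm:
40 = 1 × 23 + 17  ⟹  17 = (1)·40 + (-1)·23
23 = 1 × 17 + 6  ⟹  6 = (-1)·40 + (2)·23
17 = 2 × 6 + 5  ⟹  5 = (3)·40 + (-5)·23
6 = 1 × 5 + 1  ⟹  1 = (-4)·40 + (7)·23
So (7)·23 ≡ 1 (mod 40), i.e. 23^(-1) ≡ 7 (mod 40).
x ≡ 7 × 6 = 42 ≡ 2 (mod 40).
Check: 46 × 2 = 92 ≡ 12 (mod 80).
x ≡ 2 (mod 40), giving 2 solutions mod 80.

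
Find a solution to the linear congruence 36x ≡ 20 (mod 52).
x ≡ 2 (mod 13)

gcd(36, 52) = 4, which divides 20, so solutions exist.
Divide through by 4: 9x ≡ 5 (mod 13).
Find 9^(-1) mod 13 by the extended Euclidean algorithm:
13 = 1 × 9 + 4  ⟹  4 = (1)·13 + (-1)·9
9 = 2 × 4 + 1  ⟹  1 = (-2)·13 + (3)·9
So (3)·9 ≡ 1 (mod 13), i.e. 9^(-1) ≡ 3 (mod 13).
x ≡ 3 × 5 = 15 ≡ 2 (mod 13).
Check: 36 × 2 = 72 ≡ 20 (mod 52).
x ≡ 2 (mod 13), giving 4 solutions mod 52.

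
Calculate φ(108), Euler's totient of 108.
36

108 = 2^2 × 3^3
φ(n) = n × ∏(1 - 1/p) for each prime p dividing n
φ(108) = 108 × (1 - 1/2) × (1 - 1/3) = 36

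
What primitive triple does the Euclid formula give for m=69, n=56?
(1625, 7728, 7897)

Euclid's formula: a = m² - n², b = 2mn, c = m² + n²
m = 69, n = 56
a = 69² - 56² = 4761 - 3136 = 1625
b = 2 × 69 × 56 = 7728
c = 69² + 56² = 4761 + 3136 = 7897
Verification: 1625² + 7728² = 2640625 + 59721984 = 62362609 = 7897² ✓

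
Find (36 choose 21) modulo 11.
0

Using Lucas' theorem:
Write n=36 and k=21 in base 11:
n in base 11: [3, 3]
k in base 11: [1, 10]
C(36,21) mod 11 = ∏ C(n_i, k_i) mod 11
Digit binomials (mod 11): C(3,1) = 3; C(3,10) = 0 (k_i > n_i)
Product: 3 × 0 = 0 ≡ 0 (mod 11)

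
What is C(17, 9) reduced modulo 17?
0

Using Lucas' theorem:
Write n=17 and k=9 in base 17:
n in base 17: [1, 0]
k in base 17: [0, 9]
C(17,9) mod 17 = ∏ C(n_i, k_i) mod 17
Digit binomials (mod 17): C(1,0) = 1; C(0,9) = 0 (k_i > n_i)
Product: 1 × 0 = 0 ≡ 0 (mod 17)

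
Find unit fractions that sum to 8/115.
1/15 + 1/345

Greedy algorithm:
8/115: ceiling(115/8) = 15, use 1/15
1/345: ceiling(345/1) = 345, use 1/345
Result: 8/115 = 1/15 + 1/345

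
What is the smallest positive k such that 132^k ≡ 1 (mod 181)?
3

181 is prime, so ord(132) divides φ(181) = 180.
Divisors of 180: 1, 2, 3, 4, 5, 6, 9, 10, 12, 15, 18, 20, 30, 36, 45, 60, 90, 180.
Repeated squaring: 132^1 ≡ 132, 132^2 ≡ 48, 132^4 ≡ 132, 132^8 ≡ 48, 132^16 ≡ 132, 132^32 ≡ 48, 132^64 ≡ 132, 132^128 ≡ 48 (mod 181).
Test 132^d mod 181 for each divisor d in increasing order:
132^1 ≡ 132
132^2 ≡ 48
132^3 = 132^2·132^1 ≡ 1  ← first divisor giving 1
The order is 3.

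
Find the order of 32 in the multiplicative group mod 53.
52

53 is prime, so ord(32) divides φ(53) = 52.
Divisors of 52: 1, 2, 4, 13, 26, 52.
Repeated squaring: 32^1 ≡ 32, 32^2 ≡ 17, 32^4 ≡ 24, 32^8 ≡ 46, 32^16 ≡ 49, 32^32 ≡ 16 (mod 53).
Test 32^d mod 53 for each divisor d in increasing order:
32^1 ≡ 32
32^2 ≡ 17
32^4 ≡ 24
32^13 = 32^8·32^4·32^1 ≡ 30
32^26 = 32^16·32^8·32^2 ≡ 52
32^52 = 32^32·32^16·32^4 ≡ 1  ← first divisor giving 1
The order is 52.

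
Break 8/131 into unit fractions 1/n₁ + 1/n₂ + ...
1/17 + 1/446 + 1/331081 + 1/328843554602

Greedy algorithm:
8/131: ceiling(131/8) = 17, use 1/17
5/2227: ceiling(2227/5) = 446, use 1/446
3/993242: ceiling(993242/3) = 331081, use 1/331081
1/328843554602: ceiling(328843554602/1) = 328843554602, use 1/328843554602
Result: 8/131 = 1/17 + 1/446 + 1/331081 + 1/328843554602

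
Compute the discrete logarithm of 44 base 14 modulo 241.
75

Baby-step giant-step with step n = ⌈√241⌉ = 16.
Baby steps 14^j mod 241 (j:value) for j=0..15: 0:1, 1:14, 2:196, 3:93, 4:97, 5:153, 6:214, 7:104, 8:10, 9:140, 10:32, 11:207, 12:6, 13:84, 14:212, 15:76.
Giant-step multiplier: 14^(-16) ≡ 14^(240-16) = 14^224 ≡ 94 (mod 241).
Giant steps γ_i = 44·94^i mod 241: γ_0=44, γ_1=39, γ_2=51, γ_3=215, γ_4=207 (in table at j=11).
x = i·n + j = 4·16 + 11 = 75.
Check: 14^75 ≡ 44 (mod 241).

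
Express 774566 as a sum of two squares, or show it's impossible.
Not possible

Factorization: 774566 = 2 × 13 × 31^3
By Fermat: n is sum of two squares iff every prime p ≡ 3 (mod 4) appears to even power.
Prime(s) ≡ 3 (mod 4) with odd exponent: [(31, 3)]
Therefore 774566 cannot be expressed as a² + b².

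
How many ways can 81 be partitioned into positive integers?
18004327

p(n) counts ways to write n as a sum of positive integers (order ignored).
Euler's pentagonal recurrence: p(k) = p(k-1) + p(k-2) - p(k-5) - p(k-7) + p(k-12) + p(k-15) - ... (offsets j(3j∓1)/2, signs ++--, p(0)=1, p(<0)=0).
DP table for k = 0..80: p(0)=1, p(1)=1, p(2)=2, p(3)=3, p(4)=5, p(5)=7, p(6)=11, p(7)=15, p(8)=22, p(9)=30, p(10)=42, p(11)=56, p(12)=77, p(13)=101, p(14)=135, p(15)=176, p(16)=231, p(17)=297, p(18)=385, p(19)=490, p(20)=627, p(21)=792, p(22)=1002, p(23)=1255, p(24)=1575, p(25)=1958, p(26)=2436, p(27)=3010, p(28)=3718, p(29)=4565, p(30)=5604, p(31)=6842, p(32)=8349, p(33)=10143, p(34)=12310, p(35)=14883, p(36)=17977, p(37)=21637, p(38)=26015, p(39)=31185, p(40)=37338, p(41)=44583, p(42)=53174, p(43)=63261, p(44)=75175, p(45)=89134, p(46)=105558, p(47)=124754, p(48)=147273, p(49)=173525, p(50)=204226, p(51)=239943, p(52)=281589, p(53)=329931, p(54)=386155, p(55)=451276, p(56)=526823, p(57)=614154, p(58)=715220, p(59)=831820, p(60)=966467, p(61)=1121505, p(62)=1300156, p(63)=1505499, p(64)=1741630, p(65)=2012558, p(66)=2323520, p(67)=2679689, p(68)=3087735, p(69)=3554345, p(70)=4087968, p(71)=4697205, p(72)=5392783, p(73)=6185689, p(74)=7089500, p(75)=8118264, p(76)=9289091, p(77)=10619863, p(78)=12132164, p(79)=13848650, p(80)=15796476.
Final step: p(81) = p(80) + p(79) - p(76) - p(74) + p(69) + p(66) - p(59) - p(55) + p(46) + p(41) - p(30) - p(24) + p(11) + p(4)
= 15796476 + 13848650 - 9289091 - 7089500 + 3554345 + 2323520 - 831820 - 451276 + 105558 + 44583 - 5604 - 1575 + 56 + 5
= 18004327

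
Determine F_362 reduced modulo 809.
616

Matrix identity: Q^n = [[F_(n+1), F_n], [F_n, F_(n-1)]] with Q = [[1,1],[1,0]].
n = 362 = 101101010₂. Square-and-multiply, entries mod 809:
Q^1 = [[1,1],[1,0]]
Q^2 = (Q^1)² = [[2,1],[1,1]]
Q^5 = (Q^2)²·Q = [[8,5],[5,3]]
Q^11 = (Q^5)²·Q = [[144,89],[89,55]]
Q^22 = (Q^11)² = [[342,722],[722,429]]
Q^45 = (Q^22)²·Q = [[17,756],[756,70]]
Q^90 = (Q^45)² = [[671,243],[243,428]]
Q^181 = (Q^90)²·Q = [[516,429],[429,87]]
Q^362 = (Q^181)² = [[493,616],[616,686]]
F_362 mod 809 = Q^362[0][1] = 616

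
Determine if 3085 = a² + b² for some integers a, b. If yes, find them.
13² + 54² (a=13, b=54)

Factorization: 3085 = 5 × 617
By Fermat: n is sum of two squares iff every prime p ≡ 3 (mod 4) appears to even power.
All primes ≡ 3 (mod 4) appear to even power.
Search a = 0, 1, 2, … for 3085 - a² a perfect square: first hit at a = 13: 3085 - 169 = 2916 = 54².
3085 = 13² + 54² = 169 + 2916 ✓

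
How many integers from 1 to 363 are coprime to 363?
220

363 = 3 × 11^2
φ(n) = n × ∏(1 - 1/p) for each prime p dividing n
φ(363) = 363 × (1 - 1/3) × (1 - 1/11) = 220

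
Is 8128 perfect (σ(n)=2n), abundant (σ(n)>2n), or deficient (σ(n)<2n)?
perfect

Proper divisors of 8128: sum = 1 + 2 + 4 + 8 + 16 + 32 + 64 + 127 + 254 + 508 + 1016 + 2032 + 4064 = 8128
Since 8128 = 8128, 8128 is perfect.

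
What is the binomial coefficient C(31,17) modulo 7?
6

Using Lucas' theorem:
Write n=31 and k=17 in base 7:
n in base 7: [4, 3]
k in base 7: [2, 3]
C(31,17) mod 7 = ∏ C(n_i, k_i) mod 7
Digit binomials (mod 7): C(4,2) = 6; C(3,3) = 1
Product: 6 × 1 = 6 ≡ 6 (mod 7)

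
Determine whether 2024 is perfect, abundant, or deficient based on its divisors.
abundant

Proper divisors of 2024: sum = 1 + 2 + 4 + 8 + 11 + 22 + 23 + 44 + 46 + 88 + 92 + 184 + 253 + 506 + 1012 = 2296
Since 2296 > 2024, 2024 is abundant.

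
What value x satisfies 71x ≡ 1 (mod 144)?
71

gcd(71, 144) = 1, so the inverse exists.
Extended Euclidean algorithm on (144, 71):
144 = 2 × 71 + 2  ⟹  2 = (1)·144 + (-2)·71
71 = 35 × 2 + 1  ⟹  1 = (-35)·144 + (71)·71
So (71)·71 ≡ 1 (mod 144), i.e. 71^(-1) ≡ 71 (mod 144).
Check: 71 × 71 = 5041 ≡ 1 (mod 144)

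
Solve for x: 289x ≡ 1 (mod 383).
110

gcd(289, 383) = 1, so the inverse exists.
Extended Euclidean algorithm on (383, 289):
383 = 1 × 289 + 94  ⟹  94 = (1)·383 + (-1)·289
289 = 3 × 94 + 7  ⟹  7 = (-3)·383 + (4)·289
94 = 13 × 7 + 3  ⟹  3 = (40)·383 + (-53)·289
7 = 2 × 3 + 1  ⟹  1 = (-83)·383 + (110)·289
So (110)·289 ≡ 1 (mod 383), i.e. 289^(-1) ≡ 110 (mod 383).
Check: 289 × 110 = 31790 ≡ 1 (mod 383)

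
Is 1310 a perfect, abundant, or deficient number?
deficient

Proper divisors of 1310: sum = 1 + 2 + 5 + 10 + 131 + 262 + 655 = 1066
Since 1066 < 1310, 1310 is deficient.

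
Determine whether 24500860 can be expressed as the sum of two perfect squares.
Not possible

Factorization: 24500860 = 2^2 × 5 × 107^3
By Fermat: n is sum of two squares iff every prime p ≡ 3 (mod 4) appears to even power.
Prime(s) ≡ 3 (mod 4) with odd exponent: [(107, 3)]
Therefore 24500860 cannot be expressed as a² + b².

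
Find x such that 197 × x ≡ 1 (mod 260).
33

gcd(197, 260) = 1, so the inverse exists.
Extended Euclidean algorithm on (260, 197):
260 = 1 × 197 + 63  ⟹  63 = (1)·260 + (-1)·197
197 = 3 × 63 + 8  ⟹  8 = (-3)·260 + (4)·197
63 = 7 × 8 + 7  ⟹  7 = (22)·260 + (-29)·197
8 = 1 × 7 + 1  ⟹  1 = (-25)·260 + (33)·197
So (33)·197 ≡ 1 (mod 260), i.e. 197^(-1) ≡ 33 (mod 260).
Check: 197 × 33 = 6501 ≡ 1 (mod 260)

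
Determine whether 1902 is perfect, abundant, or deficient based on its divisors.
abundant

Proper divisors of 1902: sum = 1 + 2 + 3 + 6 + 317 + 634 + 951 = 1914
Since 1914 > 1902, 1902 is abundant.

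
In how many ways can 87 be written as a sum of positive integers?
38887673

p(n) counts ways to write n as a sum of positive integers (order ignored).
Euler's pentagonal recurrence: p(k) = p(k-1) + p(k-2) - p(k-5) - p(k-7) + p(k-12) + p(k-15) - ... (offsets j(3j∓1)/2, signs ++--, p(0)=1, p(<0)=0).
DP table for k = 0..86: p(0)=1, p(1)=1, p(2)=2, p(3)=3, p(4)=5, p(5)=7, p(6)=11, p(7)=15, p(8)=22, p(9)=30, p(10)=42, p(11)=56, p(12)=77, p(13)=101, p(14)=135, p(15)=176, p(16)=231, p(17)=297, p(18)=385, p(19)=490, p(20)=627, p(21)=792, p(22)=1002, p(23)=1255, p(24)=1575, p(25)=1958, p(26)=2436, p(27)=3010, p(28)=3718, p(29)=4565, p(30)=5604, p(31)=6842, p(32)=8349, p(33)=10143, p(34)=12310, p(35)=14883, p(36)=17977, p(37)=21637, p(38)=26015, p(39)=31185, p(40)=37338, p(41)=44583, p(42)=53174, p(43)=63261, p(44)=75175, p(45)=89134, p(46)=105558, p(47)=124754, p(48)=147273, p(49)=173525, p(50)=204226, p(51)=239943, p(52)=281589, p(53)=329931, p(54)=386155, p(55)=451276, p(56)=526823, p(57)=614154, p(58)=715220, p(59)=831820, p(60)=966467, p(61)=1121505, p(62)=1300156, p(63)=1505499, p(64)=1741630, p(65)=2012558, p(66)=2323520, p(67)=2679689, p(68)=3087735, p(69)=3554345, p(70)=4087968, p(71)=4697205, p(72)=5392783, p(73)=6185689, p(74)=7089500, p(75)=8118264, p(76)=9289091, p(77)=10619863, p(78)=12132164, p(79)=13848650, p(80)=15796476, p(81)=18004327, p(82)=20506255, p(83)=23338469, p(84)=26543660, p(85)=30167357, p(86)=34262962.
Final step: p(87) = p(86) + p(85) - p(82) - p(80) + p(75) + p(72) - p(65) - p(61) + p(52) + p(47) - p(36) - p(30) + p(17) + p(10)
= 34262962 + 30167357 - 20506255 - 15796476 + 8118264 + 5392783 - 2012558 - 1121505 + 281589 + 124754 - 17977 - 5604 + 297 + 42
= 38887673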